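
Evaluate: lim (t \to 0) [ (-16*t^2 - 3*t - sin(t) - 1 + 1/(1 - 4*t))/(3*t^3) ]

Substitution gives 0/0 (the numerator vanishes to order 3).
Expand each term to order t^3: the coefficient of t^3 in −sin(t) is 1/6 and in 1/(1 - 4t) is 64.
Lower-order terms cancel with the polynomial part, so the numerator is (385/6)·t^3 + o(t^3), and the limit is (385/6)/(3) = 385/18.

385/18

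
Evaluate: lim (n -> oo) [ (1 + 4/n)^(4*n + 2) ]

e^(16)

Write it as [(1 + 4/n)^n]^(4) · (1 + 4/n)^(2). The bracketed term tends to e^(4) and the second factor to 1, so the limit is e^(16).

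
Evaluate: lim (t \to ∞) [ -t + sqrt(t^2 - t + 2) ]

-1/2

This has the form ∞ − ∞. Multiply and divide by the conjugate √(t^2 - t + 2) + t.
That gives (-t + 2) / (√(t^2 - t + 2) + t).
Divide numerator and denominator by t: the limit is -1/(2·1) = -1/2.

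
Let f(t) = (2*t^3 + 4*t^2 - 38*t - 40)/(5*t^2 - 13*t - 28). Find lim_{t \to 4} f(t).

10/3

At t = 4 both the top and bottom vanish — a removable singularity. Factoring out (t - 4) from each leaves (2*t^2 + 12*t + 10)/(5*t + 7), which at t = 4 equals 10/3.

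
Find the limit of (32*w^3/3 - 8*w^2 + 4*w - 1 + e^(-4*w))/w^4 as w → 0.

32/3

Direct substitution gives 0/0.
Apply L'Hôpital: lim (32*w^2 - 16*w + 4 - 4*e^(-4*w))/(4*w^3), still 0/0.
Apply L'Hôpital: lim (64*w - 16 + 16*e^(-4*w))/(12*w^2), still 0/0.
Apply L'Hôpital: lim (64 - 64*e^(-4*w))/(24*w), still 0/0.
After 4 applications of L'Hôpital's rule the quotient is (256*e^(-4*w))/(24); substituting w = 0 gives 32/3.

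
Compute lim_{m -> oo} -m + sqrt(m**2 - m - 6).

An ∞ − ∞ form. Rationalising with the conjugate, the difference becomes (-m - 6) / (√(m^2 - m - 6) + m).
For large m the denominator behaves like 2·m, so the quotient tends to -1/2 = -1/2.

-1/2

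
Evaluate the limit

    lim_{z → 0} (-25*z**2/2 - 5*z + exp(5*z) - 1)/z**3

125/6

Direct substitution gives 0/0.
Apply L'Hôpital: lim (-25*z + 5*e^(5*z) - 5)/(3*z^2), still 0/0.
Apply L'Hôpital: lim (25*e^(5*z) - 25)/(6*z), still 0/0.
After 3 applications of L'Hôpital's rule the quotient is (125*e^(5*z))/(6); substituting z = 0 gives 125/6.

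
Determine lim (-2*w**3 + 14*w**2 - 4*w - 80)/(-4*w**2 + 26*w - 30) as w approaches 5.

Since w = 5 makes numerator and denominator zero, (w - 5) divides both.
Cancelling it gives (-2*w^2 + 4*w + 16)/(6 - 4*w); now plug in w = 5 to get 1.

1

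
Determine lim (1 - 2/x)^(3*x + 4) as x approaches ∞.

The base → 1 and the exponent → ∞: a 1^∞ form.
Take logarithms: (3x + 4)·ln(1 - 2/x). Since ln(1+u) ~ u for small u, this behaves like (3x)·(-2/x) → -6.
So the limit is e^(-6).

e^(-6)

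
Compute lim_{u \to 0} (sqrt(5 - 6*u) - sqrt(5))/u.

A 0/0 form; rationalise with √(5 - 6u) + √5. This collapses the numerator to -6u, leaving -6/(√(5 - 6u) + √5) → -6/(2√5) = -3*√(5)/5.

-3*√(5)/5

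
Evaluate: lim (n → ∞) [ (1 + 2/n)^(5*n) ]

Write it as [(1 + 2/n)^n]^(5) · (1 + 2/n)^(0). The bracketed term tends to e^(2) and the second factor to 1, so the limit is e^(10).

e^(10)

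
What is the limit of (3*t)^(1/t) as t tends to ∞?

1

Base → ∞ and exponent → 0: an ∞^0 form.
Take logs: (1/t)·ln(3·t^1) = (ln 3 + 1·ln t)/t → 0.
So the limit is e^0 = 1.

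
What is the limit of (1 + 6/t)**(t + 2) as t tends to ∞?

Let L be the limit and take ln: ln L = lim (t + 2)·ln(1 + 6/t) = lim (t + 2)·(6/t + O(1/t²)) = 6.
Hence L = e^(6).

e^(6)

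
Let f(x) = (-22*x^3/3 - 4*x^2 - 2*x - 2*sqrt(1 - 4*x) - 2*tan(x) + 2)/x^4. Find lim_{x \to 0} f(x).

Substitution gives 0/0 (the numerator vanishes to order 4).
Expand each term to order x^4: the coefficient of x^4 in -2·tan(x) is 0 and in -2·√(1 - 4x) is 20.
Lower-order terms cancel with the polynomial part, so the numerator is (20)·x^4 + o(x^4), and the limit is (20)/(1) = 20.

20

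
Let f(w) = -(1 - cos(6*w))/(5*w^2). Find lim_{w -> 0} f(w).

-18/5

Substitution gives 0/0.
Use (1 − cos u)/u² → 1/2 with u = 6w: the limit is 6²/(2·(-5)) = -18/5.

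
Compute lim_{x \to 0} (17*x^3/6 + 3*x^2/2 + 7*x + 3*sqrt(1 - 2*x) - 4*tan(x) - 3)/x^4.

Substitution gives 0/0; apply L'Hôpital's rule 4 times.
After differentiating numerator and denominator 4 times the quotient is (32*tan(x)/cos(x)^2 - 96*tan(x)/cos(x)^4 - 45/(1 - 2*x)^(7/2))/(24); at x = 0 this is -15/8.

-15/8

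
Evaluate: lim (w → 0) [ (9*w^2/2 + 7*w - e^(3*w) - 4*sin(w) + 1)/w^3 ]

-23/6

Substitution gives 0/0; apply L'Hôpital's rule 3 times.
After differentiating numerator and denominator 3 times the quotient is (-27*e^(3*w) + 4*cos(w))/(6); at w = 0 this is -23/6.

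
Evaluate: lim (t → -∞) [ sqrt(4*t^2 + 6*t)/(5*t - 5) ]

-2/5

For large |t|, √(4*t^2 + 6*t) ≈ √4·|t| and the denominator ≈ 5t.
Since t → −∞, |t| = −t, giving −√4/(5) = -2/5.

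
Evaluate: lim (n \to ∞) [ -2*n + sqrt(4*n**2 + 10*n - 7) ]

5/2

An ∞ − ∞ form. Rationalising with the conjugate, the difference becomes (10n - 7) / (√(4*n^2 + 10*n - 7) + 2n).
For large n the denominator behaves like 2·2n, so the quotient tends to 10/4 = 5/2.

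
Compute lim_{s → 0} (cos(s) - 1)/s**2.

Direct substitution gives 0/0.
Apply L'Hôpital: lim (-sin(s))/(2*s), still 0/0.
After 2 applications of L'Hôpital's rule the quotient is (-cos(s))/(2); substituting s = 0 gives -1/2.

-1/2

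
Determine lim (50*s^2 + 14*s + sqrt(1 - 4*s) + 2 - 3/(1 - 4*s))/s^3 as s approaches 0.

Substitution gives 0/0 (the numerator vanishes to order 3).
Expand each term to order s^3: the coefficient of s^3 in -3·1/(1 - 4s) is -192 and in √(1 - 4s) is -4.
Lower-order terms cancel with the polynomial part, so the numerator is (-196)·s^3 + o(s^3), and the limit is (-196)/(1) = -196.

-196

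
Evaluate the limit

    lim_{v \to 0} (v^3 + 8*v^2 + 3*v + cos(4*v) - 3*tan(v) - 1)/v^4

Substitution gives 0/0 (the numerator vanishes to order 4).
Expand each term to order v^4: the coefficient of v^4 in cos(4v) is 32/3 and in -3·tan(v) is 0.
Lower-order terms cancel with the polynomial part, so the numerator is (32/3)·v^4 + o(v^4), and the limit is (32/3)/(1) = 32/3.

32/3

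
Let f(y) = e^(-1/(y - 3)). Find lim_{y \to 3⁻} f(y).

∞

As y → 3⁻, -1/(y - 3) → +∞, so e^(-1/(y - 3)) → ∞.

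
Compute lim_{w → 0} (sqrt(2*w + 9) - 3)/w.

Substitution gives 0/0. Multiply numerator and denominator by the conjugate √(9 + 2w) + √9.
The numerator becomes (9 + 2w) − 9 = 2w, so the expression simplifies to 2/(√(9 + 2w) + √9).
Letting w → 0 gives 2/(2√9) = 1/3.

1/3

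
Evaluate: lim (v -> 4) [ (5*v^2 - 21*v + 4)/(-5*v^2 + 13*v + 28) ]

-19/27

At v = 4 both the top and bottom vanish — a removable singularity. Factoring out (v - 4) from each leaves (5*v - 1)/(-5*v - 7), which at v = 4 equals -19/27.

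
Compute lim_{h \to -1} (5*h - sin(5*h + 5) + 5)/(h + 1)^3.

125/6

Direct substitution gives 0/0.
Apply L'Hôpital: lim (5 - 5*cos(5*h + 5))/(3*(h + 1)^2), still 0/0.
Apply L'Hôpital: lim (25*sin(5*h + 5))/(6*h + 6), still 0/0.
After 3 applications of L'Hôpital's rule the quotient is (125*cos(5*h + 5))/(6); substituting h = -1 gives 125/6.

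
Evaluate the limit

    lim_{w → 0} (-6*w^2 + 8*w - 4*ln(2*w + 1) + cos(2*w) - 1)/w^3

-32/3

Substitution gives 0/0 (the numerator vanishes to order 3).
Expand each term to order w^3: the coefficient of w^3 in cos(2w) is 0 and in -4·ln(1 + 2w) is -32/3.
Lower-order terms cancel with the polynomial part, so the numerator is (-32/3)·w^3 + o(w^3), and the limit is (-32/3)/(1) = -32/3.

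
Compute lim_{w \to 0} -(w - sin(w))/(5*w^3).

-1/30

Direct substitution gives 0/0.
Apply L'Hôpital: lim (1 - cos(w))/(-15*w^2), still 0/0.
Apply L'Hôpital: lim (sin(w))/(-30*w), still 0/0.
After 3 applications of L'Hôpital's rule the quotient is (cos(w))/(-30); substituting w = 0 gives -1/30.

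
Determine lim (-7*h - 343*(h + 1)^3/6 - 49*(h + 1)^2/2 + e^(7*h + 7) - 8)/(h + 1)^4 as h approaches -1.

2401/24

Direct substitution gives 0/0.
Apply L'Hôpital: lim (-49*h - 343*(h + 1)^2/2 + 7*e^(7*h + 7) - 56)/(4*(h + 1)^3), still 0/0.
Apply L'Hôpital: lim (-343*h + 49*e^(7*h + 7) - 392)/(12*(h + 1)^2), still 0/0.
Apply L'Hôpital: lim (343*e^(7*h + 7) - 343)/(24*h + 24), still 0/0.
After 4 applications of L'Hôpital's rule the quotient is (2401*e^(7*h + 7))/(24); substituting h = -1 gives 2401/24.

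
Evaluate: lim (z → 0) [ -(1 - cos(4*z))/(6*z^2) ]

Substitution gives 0/0.
Use (1 − cos u)/u² → 1/2 with u = 4z: the limit is 4²/(2·(-6)) = -4/3.

-4/3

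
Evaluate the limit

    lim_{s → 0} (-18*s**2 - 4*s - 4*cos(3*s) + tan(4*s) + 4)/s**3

Substitution gives 0/0; apply L'Hôpital's rule 3 times.
After differentiating numerator and denominator 3 times the quotient is (-108*sin(3*s) + 384*tan(4*s)^4 + 512*tan(4*s)^2 + 128)/(6); at s = 0 this is 64/3.

64/3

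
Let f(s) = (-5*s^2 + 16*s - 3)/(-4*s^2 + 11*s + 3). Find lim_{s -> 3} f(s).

14/13

Since s = 3 makes numerator and denominator zero, (s - 3) divides both.
Cancelling it gives (1 - 5*s)/(-4*s - 1); now plug in s = 3 to get 14/13.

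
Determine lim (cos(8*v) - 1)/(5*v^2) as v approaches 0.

Direct substitution gives 0/0.
Apply L'Hôpital: lim (-8*sin(8*v))/(10*v), still 0/0.
After 2 applications of L'Hôpital's rule the quotient is (-64*cos(8*v))/(10); substituting v = 0 gives -32/5.

-32/5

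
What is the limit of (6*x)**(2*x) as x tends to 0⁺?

Base → 0⁺ and exponent → 0⁺: a 0^0 form.
Take logs: 2x·ln(6x). This is 0·(−∞); rewriting as ln(6x)/(1/(2x)) and applying L'Hôpital gives 0.
Hence the limit is e^0 = 1.

1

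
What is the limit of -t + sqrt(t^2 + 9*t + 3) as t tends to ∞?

This has the form ∞ − ∞. Multiply and divide by the conjugate √(t^2 + 9*t + 3) + t.
That gives (9t + 3) / (√(t^2 + 9*t + 3) + t).
Divide numerator and denominator by t: the limit is 9/(2·1) = 9/2.

9/2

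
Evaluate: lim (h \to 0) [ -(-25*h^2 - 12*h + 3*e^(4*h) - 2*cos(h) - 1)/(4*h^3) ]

-8

Substitution gives 0/0; apply L'Hôpital's rule 3 times.
After differentiating numerator and denominator 3 times the quotient is (192*e^(4*h) - 2*sin(h))/(-24); at h = 0 this is -8.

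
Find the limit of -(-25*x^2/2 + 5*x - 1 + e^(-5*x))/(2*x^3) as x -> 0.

Direct substitution gives 0/0.
Apply L'Hôpital: lim (-25*x + 5 - 5*e^(-5*x))/(-6*x^2), still 0/0.
Apply L'Hôpital: lim (-25 + 25*e^(-5*x))/(-12*x), still 0/0.
After 3 applications of L'Hôpital's rule the quotient is (-125*e^(-5*x))/(-12); substituting x = 0 gives 125/12.

125/12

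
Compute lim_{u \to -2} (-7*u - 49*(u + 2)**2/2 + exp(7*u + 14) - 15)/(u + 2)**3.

Direct substitution gives 0/0.
Apply L'Hôpital: lim (-49*u + 7*e^(7*u + 14) - 105)/(3*(u + 2)^2), still 0/0.
Apply L'Hôpital: lim (49*e^(7*u + 14) - 49)/(6*u + 12), still 0/0.
After 3 applications of L'Hôpital's rule the quotient is (343*e^(7*u + 14))/(6); substituting u = -2 gives 343/6.

343/6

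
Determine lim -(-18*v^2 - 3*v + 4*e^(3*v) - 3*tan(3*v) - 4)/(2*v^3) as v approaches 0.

9/2

Substitution gives 0/0; apply L'Hôpital's rule 3 times.
After differentiating numerator and denominator 3 times the quotient is (108*e^(3*v) - 486*tan(3*v)^4 - 648*tan(3*v)^2 - 162)/(-12); at v = 0 this is 9/2.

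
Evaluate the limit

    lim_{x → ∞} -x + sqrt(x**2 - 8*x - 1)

This has the form ∞ − ∞. Multiply and divide by the conjugate √(x^2 - 8*x - 1) + x.
That gives (-8x - 1) / (√(x^2 - 8*x - 1) + x).
Divide numerator and denominator by x: the limit is -8/(2·1) = -4.

-4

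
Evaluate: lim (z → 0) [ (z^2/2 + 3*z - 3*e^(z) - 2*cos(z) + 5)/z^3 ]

Substitution gives 0/0; apply L'Hôpital's rule 3 times.
After differentiating numerator and denominator 3 times the quotient is (-3*e^(z) - 2*sin(z))/(6); at z = 0 this is -1/2.

-1/2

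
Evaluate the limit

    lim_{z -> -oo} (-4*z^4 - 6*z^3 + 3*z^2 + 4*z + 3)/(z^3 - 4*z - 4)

∞

The numerator has higher degree (4 > 3); the quotient behaves like (-4/(1))·z^1 for large |z|.
As z → −∞ this diverges to ∞.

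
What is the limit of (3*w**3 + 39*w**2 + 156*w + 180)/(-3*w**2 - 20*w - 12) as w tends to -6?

At w = -6 both the top and bottom vanish — a removable singularity. Factoring out (w + 6) from each leaves (3*w^2 + 21*w + 30)/(-3*w - 2), which at w = -6 equals 3/4.

3/4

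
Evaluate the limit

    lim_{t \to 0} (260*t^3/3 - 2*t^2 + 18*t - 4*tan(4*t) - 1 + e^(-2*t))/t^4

Substitution gives 0/0 (the numerator vanishes to order 4).
Expand each term to order t^4: the coefficient of t^4 in e^(-2t) is 2/3 and in -4·tan(4t) is 0.
Lower-order terms cancel with the polynomial part, so the numerator is (2/3)·t^4 + o(t^4), and the limit is (2/3)/(1) = 2/3.

2/3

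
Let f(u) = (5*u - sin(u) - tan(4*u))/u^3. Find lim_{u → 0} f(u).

Substitution gives 0/0; apply L'Hôpital's rule 3 times.
After differentiating numerator and denominator 3 times the quotient is (cos(u) - 384*tan(4*u)^4 - 512*tan(4*u)^2 - 128)/(6); at u = 0 this is -127/6.

-127/6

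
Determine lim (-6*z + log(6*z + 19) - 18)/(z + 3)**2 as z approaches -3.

Direct substitution gives 0/0.
Apply L'Hôpital: lim (-6 + 6/(6*z + 19))/(2*z + 6), still 0/0.
After 2 applications of L'Hôpital's rule the quotient is (-36/(6*z + 19)^2)/(2); substituting z = -3 gives -18.

-18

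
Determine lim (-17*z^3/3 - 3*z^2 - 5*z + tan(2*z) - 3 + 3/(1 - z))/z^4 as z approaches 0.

Substitution gives 0/0 (the numerator vanishes to order 4).
Expand each term to order z^4: the coefficient of z^4 in 3·1/(1 - z) is 3 and in tan(2z) is 0.
Lower-order terms cancel with the polynomial part, so the numerator is (3)·z^4 + o(z^4), and the limit is (3)/(1) = 3.

3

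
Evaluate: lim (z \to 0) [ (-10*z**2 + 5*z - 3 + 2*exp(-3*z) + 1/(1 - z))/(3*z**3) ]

Substitution gives 0/0; apply L'Hôpital's rule 3 times.
After differentiating numerator and denominator 3 times the quotient is (-54*e^(-3*z) + 6/(z - 1)^4)/(18); at z = 0 this is -8/3.

-8/3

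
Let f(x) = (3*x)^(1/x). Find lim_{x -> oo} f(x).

1

Base → ∞ and exponent → 0: an ∞^0 form.
Take logs: (1/x)·ln(3·x^1) = (ln 3 + 1·ln x)/x → 0.
So the limit is e^0 = 1.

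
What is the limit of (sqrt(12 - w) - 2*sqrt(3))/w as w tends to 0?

A 0/0 form; rationalise with √(12 - w) + √12. This collapses the numerator to -w, leaving -1/(√(12 - w) + √12) → -1/(2√12) = -√(3)/12.

-√(3)/12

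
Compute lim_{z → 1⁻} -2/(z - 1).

∞

As z → 1⁻, (z - 1) → 0⁻, so (z - 1)^1 → 0⁻ and -2/(z - 1)^1 → ∞.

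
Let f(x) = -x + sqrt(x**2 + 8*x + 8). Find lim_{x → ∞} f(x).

4

An ∞ − ∞ form. Rationalising with the conjugate, the difference becomes (8x + 8) / (√(x^2 + 8*x + 8) + x).
For large x the denominator behaves like 2·x, so the quotient tends to 8/2 = 4.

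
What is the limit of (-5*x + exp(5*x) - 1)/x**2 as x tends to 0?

Direct substitution gives 0/0.
Apply L'Hôpital: lim (5*e^(5*x) - 5)/(2*x), still 0/0.
After 2 applications of L'Hôpital's rule the quotient is (25*e^(5*x))/(2); substituting x = 0 gives 25/2.

25/2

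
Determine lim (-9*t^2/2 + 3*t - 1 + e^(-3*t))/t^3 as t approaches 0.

Direct substitution gives 0/0.
Apply L'Hôpital: lim (-9*t + 3 - 3*e^(-3*t))/(3*t^2), still 0/0.
Apply L'Hôpital: lim (-9 + 9*e^(-3*t))/(6*t), still 0/0.
After 3 applications of L'Hôpital's rule the quotient is (-27*e^(-3*t))/(6); substituting t = 0 gives -9/2.

-9/2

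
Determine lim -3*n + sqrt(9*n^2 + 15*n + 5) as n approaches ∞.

5/2

This has the form ∞ − ∞. Multiply and divide by the conjugate √(9*n^2 + 15*n + 5) + 3n.
That gives (15n + 5) / (√(9*n^2 + 15*n + 5) + 3n).
Divide numerator and denominator by n: the limit is 15/(2·3) = 5/2.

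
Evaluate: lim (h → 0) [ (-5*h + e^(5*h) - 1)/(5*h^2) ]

5/2

Direct substitution gives 0/0.
Apply L'Hôpital: lim (5*e^(5*h) - 5)/(10*h), still 0/0.
After 2 applications of L'Hôpital's rule the quotient is (25*e^(5*h))/(10); substituting h = 0 gives 5/2.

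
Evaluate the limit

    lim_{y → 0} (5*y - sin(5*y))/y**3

Direct substitution gives 0/0.
Apply L'Hôpital: lim (5 - 5*cos(5*y))/(3*y^2), still 0/0.
Apply L'Hôpital: lim (25*sin(5*y))/(6*y), still 0/0.
After 3 applications of L'Hôpital's rule the quotient is (125*cos(5*y))/(6); substituting y = 0 gives 125/6.

125/6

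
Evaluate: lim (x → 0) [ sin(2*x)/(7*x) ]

2/7

Substitution gives 0/0.
Write it as (2/7)·sin(2x)/(2x); since sin(u)/u → 1, the limit is 2/7.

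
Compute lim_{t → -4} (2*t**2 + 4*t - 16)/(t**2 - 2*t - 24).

At t = -4 both the top and bottom vanish — a removable singularity. Factoring out (t + 4) from each leaves (2*t - 4)/(t - 6), which at t = -4 equals 6/5.

6/5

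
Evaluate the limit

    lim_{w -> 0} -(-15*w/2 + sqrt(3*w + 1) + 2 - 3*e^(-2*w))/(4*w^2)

57/32

Substitution gives 0/0; apply L'Hôpital's rule 2 times.
After differentiating numerator and denominator 2 times the quotient is (-12*e^(-2*w) - 9/(4*(3*w + 1)^(3/2)))/(-8); at w = 0 this is 57/32.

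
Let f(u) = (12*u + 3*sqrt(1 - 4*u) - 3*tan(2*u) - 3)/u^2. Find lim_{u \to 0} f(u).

Substitution gives 0/0; apply L'Hôpital's rule 2 times.
After differentiating numerator and denominator 2 times the quotient is (-24*tan(2*u)/cos(2*u)^2 - 12/(1 - 4*u)^(3/2))/(2); at u = 0 this is -6.

-6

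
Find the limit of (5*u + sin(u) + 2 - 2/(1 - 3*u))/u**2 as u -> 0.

-18

Substitution gives 0/0; apply L'Hôpital's rule 2 times.
After differentiating numerator and denominator 2 times the quotient is (-sin(u) + 36/(3*u - 1)^3)/(2); at u = 0 this is -18.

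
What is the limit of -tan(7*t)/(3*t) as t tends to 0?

Substitution gives 0/0.
Since tan(u)/u → 1 as u → 0, tan(7t)/(7t) → 1 and the limit is 7/(-3) = -7/3.

-7/3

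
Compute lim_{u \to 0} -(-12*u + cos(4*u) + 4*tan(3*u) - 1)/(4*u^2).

2

Substitution gives 0/0 (the numerator vanishes to order 2).
Expand each term to order u^2: the coefficient of u^2 in 4·tan(3u) is 0 and in cos(4u) is -8.
Lower-order terms cancel with the polynomial part, so the numerator is (-8)·u^2 + o(u^2), and the limit is (-8)/(-4) = 2.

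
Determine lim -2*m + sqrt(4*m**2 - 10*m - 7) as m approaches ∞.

This has the form ∞ − ∞. Multiply and divide by the conjugate √(4*m^2 - 10*m - 7) + 2m.
That gives (-10m - 7) / (√(4*m^2 - 10*m - 7) + 2m).
Divide numerator and denominator by m: the limit is -10/(2·2) = -5/2.

-5/2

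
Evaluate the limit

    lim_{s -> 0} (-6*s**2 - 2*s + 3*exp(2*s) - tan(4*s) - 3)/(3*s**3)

-52/9

Substitution gives 0/0; apply L'Hôpital's rule 3 times.
After differentiating numerator and denominator 3 times the quotient is (24*e^(2*s) - 384*tan(4*s)^4 - 512*tan(4*s)^2 - 128)/(18); at s = 0 this is -52/9.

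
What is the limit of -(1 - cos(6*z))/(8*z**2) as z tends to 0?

-9/4

Substitution gives 0/0.
Use (1 − cos u)/u² → 1/2 with u = 6z: the limit is 6²/(2·(-8)) = -9/4.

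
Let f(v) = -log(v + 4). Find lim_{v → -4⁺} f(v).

As v → -4⁺, v + 4 → 0⁺ and ln(v + 4) → −∞.
Multiplying by -1 gives ∞.

∞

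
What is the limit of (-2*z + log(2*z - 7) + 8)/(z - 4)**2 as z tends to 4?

-2

Direct substitution gives 0/0.
Apply L'Hôpital: lim (-2 + 2/(2*z - 7))/(2*z - 8), still 0/0.
After 2 applications of L'Hôpital's rule the quotient is (-4/(2*z - 7)^2)/(2); substituting z = 4 gives -2.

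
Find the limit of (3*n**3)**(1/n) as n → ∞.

1

Base → ∞ and exponent → 0: an ∞^0 form.
Take logs: (1/n)·ln(3·n^3) = (ln 3 + 3·ln n)/n → 0.
So the limit is e^0 = 1.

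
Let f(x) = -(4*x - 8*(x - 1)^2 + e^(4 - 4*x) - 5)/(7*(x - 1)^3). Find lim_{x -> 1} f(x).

Direct substitution gives 0/0.
Apply L'Hôpital: lim (-16*x - 4*e^(4 - 4*x) + 20)/(-21*(x - 1)^2), still 0/0.
Apply L'Hôpital: lim (16*e^(4 - 4*x) - 16)/(42 - 42*x), still 0/0.
After 3 applications of L'Hôpital's rule the quotient is (-64*e^(4 - 4*x))/(-42); substituting x = 1 gives 32/21.

32/21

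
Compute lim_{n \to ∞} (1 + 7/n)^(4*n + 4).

e^(28)

Let L be the limit and take ln: ln L = lim (4n + 4)·ln(1 + 7/n) = lim (4n + 4)·(7/n + O(1/n²)) = 28.
Hence L = e^(28).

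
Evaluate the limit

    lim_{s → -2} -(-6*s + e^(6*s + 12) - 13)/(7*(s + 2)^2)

Direct substitution gives 0/0.
Apply L'Hôpital: lim (6*e^(6*s + 12) - 6)/(-14*s - 28), still 0/0.
After 2 applications of L'Hôpital's rule the quotient is (36*e^(6*s + 12))/(-14); substituting s = -2 gives -18/7.

-18/7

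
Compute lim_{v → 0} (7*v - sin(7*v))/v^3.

343/6

Direct substitution gives 0/0.
Apply L'Hôpital: lim (7 - 7*cos(7*v))/(3*v^2), still 0/0.
Apply L'Hôpital: lim (49*sin(7*v))/(6*v), still 0/0.
After 3 applications of L'Hôpital's rule the quotient is (343*cos(7*v))/(6); substituting v = 0 gives 343/6.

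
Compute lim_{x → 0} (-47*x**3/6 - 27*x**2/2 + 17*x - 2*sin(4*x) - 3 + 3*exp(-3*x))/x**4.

81/8

Substitution gives 0/0 (the numerator vanishes to order 4).
Expand each term to order x^4: the coefficient of x^4 in 3·e^(-3x) is 81/8 and in -2·sin(4x) is 0.
Lower-order terms cancel with the polynomial part, so the numerator is (81/8)·x^4 + o(x^4), and the limit is (81/8)/(1) = 81/8.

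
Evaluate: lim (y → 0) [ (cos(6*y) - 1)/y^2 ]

Direct substitution gives 0/0.
Apply L'Hôpital: lim (-6*sin(6*y))/(2*y), still 0/0.
After 2 applications of L'Hôpital's rule the quotient is (-36*cos(6*y))/(2); substituting y = 0 gives -18.

-18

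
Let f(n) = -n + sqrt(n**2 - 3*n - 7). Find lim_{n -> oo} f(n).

-3/2

An ∞ − ∞ form. Rationalising with the conjugate, the difference becomes (-3n - 7) / (√(n^2 - 3*n - 7) + n).
For large n the denominator behaves like 2·n, so the quotient tends to -3/2 = -3/2.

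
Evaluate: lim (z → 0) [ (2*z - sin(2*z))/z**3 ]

4/3

Direct substitution gives 0/0.
Apply L'Hôpital: lim (2 - 2*cos(2*z))/(3*z^2), still 0/0.
Apply L'Hôpital: lim (4*sin(2*z))/(6*z), still 0/0.
After 3 applications of L'Hôpital's rule the quotient is (8*cos(2*z))/(6); substituting z = 0 gives 4/3.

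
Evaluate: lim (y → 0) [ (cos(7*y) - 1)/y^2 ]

-49/2

Direct substitution gives 0/0.
Apply L'Hôpital: lim (-7*sin(7*y))/(2*y), still 0/0.
After 2 applications of L'Hôpital's rule the quotient is (-49*cos(7*y))/(2); substituting y = 0 gives -49/2.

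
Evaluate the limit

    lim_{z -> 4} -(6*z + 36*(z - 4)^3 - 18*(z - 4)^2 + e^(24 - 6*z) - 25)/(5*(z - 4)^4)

Direct substitution gives 0/0.
Apply L'Hôpital: lim (-36*z + 108*(z - 4)^2 - 6*e^(24 - 6*z) + 150)/(-20*(z - 4)^3), still 0/0.
Apply L'Hôpital: lim (216*z + 36*e^(24 - 6*z) - 900)/(-60*(z - 4)^2), still 0/0.
Apply L'Hôpital: lim (216 - 216*e^(24 - 6*z))/(480 - 120*z), still 0/0.
After 4 applications of L'Hôpital's rule the quotient is (1296*e^(24 - 6*z))/(-120); substituting z = 4 gives -54/5.

-54/5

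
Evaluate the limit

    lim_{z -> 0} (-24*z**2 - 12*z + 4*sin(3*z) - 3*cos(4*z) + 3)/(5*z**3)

-18/5

Substitution gives 0/0 (the numerator vanishes to order 3).
Expand each term to order z^3: the coefficient of z^3 in 4·sin(3z) is -18 and in -3·cos(4z) is 0.
Lower-order terms cancel with the polynomial part, so the numerator is (-18)·z^3 + o(z^3), and the limit is (-18)/(5) = -18/5.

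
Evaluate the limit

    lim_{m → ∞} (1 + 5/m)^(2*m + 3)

Let L be the limit and take ln: ln L = lim (2m + 3)·ln(1 + 5/m) = lim (2m + 3)·(5/m + O(1/m²)) = 10.
Hence L = e^(10).

e^(10)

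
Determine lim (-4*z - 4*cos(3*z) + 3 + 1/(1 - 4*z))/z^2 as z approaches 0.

Substitution gives 0/0 (the numerator vanishes to order 2).
Expand each term to order z^2: the coefficient of z^2 in -4·cos(3z) is 18 and in 1/(1 - 4z) is 16.
Lower-order terms cancel with the polynomial part, so the numerator is (34)·z^2 + o(z^2), and the limit is (34)/(1) = 34.

34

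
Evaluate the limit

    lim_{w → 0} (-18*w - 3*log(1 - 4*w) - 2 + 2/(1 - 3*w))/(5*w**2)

Substitution gives 0/0 (the numerator vanishes to order 2).
Expand each term to order w^2: the coefficient of w^2 in -3·ln(1 - 4w) is 24 and in 2·1/(1 - 3w) is 18.
Lower-order terms cancel with the polynomial part, so the numerator is (42)·w^2 + o(w^2), and the limit is (42)/(5) = 42/5.

42/5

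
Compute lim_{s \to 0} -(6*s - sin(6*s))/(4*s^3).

Direct substitution gives 0/0.
Apply L'Hôpital: lim (6 - 6*cos(6*s))/(-12*s^2), still 0/0.
Apply L'Hôpital: lim (36*sin(6*s))/(-24*s), still 0/0.
After 3 applications of L'Hôpital's rule the quotient is (216*cos(6*s))/(-24); substituting s = 0 gives -9.

-9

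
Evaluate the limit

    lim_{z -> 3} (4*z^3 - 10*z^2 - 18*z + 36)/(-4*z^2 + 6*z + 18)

-5/3

Direct substitution gives 0/0, so factor. Both numerator and denominator have (z - 3) as a factor.
After cancelling, the expression reduces to (4*z^2 + 2*z - 12)/(-4*z - 6).
Substituting z = 3 gives -5/3.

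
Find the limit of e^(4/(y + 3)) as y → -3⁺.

∞

As y → -3⁺, 4/(y + 3) → +∞, so e^(4/(y + 3)) → ∞.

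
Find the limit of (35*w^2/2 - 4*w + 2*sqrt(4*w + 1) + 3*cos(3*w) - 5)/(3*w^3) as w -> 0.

Substitution gives 0/0 (the numerator vanishes to order 3).
Expand each term to order w^3: the coefficient of w^3 in 3·cos(3w) is 0 and in 2·√(1 + 4w) is 8.
Lower-order terms cancel with the polynomial part, so the numerator is (8)·w^3 + o(w^3), and the limit is (8)/(3) = 8/3.

8/3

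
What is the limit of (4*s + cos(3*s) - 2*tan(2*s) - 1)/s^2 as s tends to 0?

-9/2

Substitution gives 0/0; apply L'Hôpital's rule 2 times.
After differentiating numerator and denominator 2 times the quotient is (-9*cos(3*s) - 16*tan(2*s)/cos(2*s)^2)/(2); at s = 0 this is -9/2.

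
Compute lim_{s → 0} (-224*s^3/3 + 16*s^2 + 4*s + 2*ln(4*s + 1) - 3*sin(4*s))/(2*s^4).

Substitution gives 0/0 (the numerator vanishes to order 4).
Expand each term to order s^4: the coefficient of s^4 in -3·sin(4s) is 0 and in 2·ln(1 + 4s) is -128.
Lower-order terms cancel with the polynomial part, so the numerator is (-128)·s^4 + o(s^4), and the limit is (-128)/(2) = -64.

-64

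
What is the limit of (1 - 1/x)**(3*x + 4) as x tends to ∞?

Write it as [(1 - 1/x)^x]^(3) · (1 - 1/x)^(4). The bracketed term tends to e^(-1) and the second factor to 1, so the limit is e^(-3).

e^(-3)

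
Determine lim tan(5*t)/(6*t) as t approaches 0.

5/6

Substitution gives 0/0.
Since tan(u)/u → 1 as u → 0, tan(5t)/(5t) → 1 and the limit is 5/6.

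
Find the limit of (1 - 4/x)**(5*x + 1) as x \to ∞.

Let L be the limit and take ln: ln L = lim (5x + 1)·ln(1 - 4/x) = lim (5x + 1)·(-4/x + O(1/x²)) = -20.
Hence L = e^(-20).

e^(-20)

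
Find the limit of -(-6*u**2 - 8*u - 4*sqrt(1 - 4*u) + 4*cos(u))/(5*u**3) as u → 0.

Substitution gives 0/0 (the numerator vanishes to order 3).
Expand each term to order u^3: the coefficient of u^3 in -4·√(1 - 4u) is 16 and in 4·cos(u) is 0.
Lower-order terms cancel with the polynomial part, so the numerator is (16)·u^3 + o(u^3), and the limit is (16)/(-5) = -16/5.

-16/5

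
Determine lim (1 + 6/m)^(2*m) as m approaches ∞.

e^(12)

Write it as [(1 + 6/m)^m]^(2) · (1 + 6/m)^(0). The bracketed term tends to e^(6) and the second factor to 1, so the limit is e^(12).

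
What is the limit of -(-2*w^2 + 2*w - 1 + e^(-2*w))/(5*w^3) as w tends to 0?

4/15

Direct substitution gives 0/0.
Apply L'Hôpital: lim (-4*w + 2 - 2*e^(-2*w))/(-15*w^2), still 0/0.
Apply L'Hôpital: lim (-4 + 4*e^(-2*w))/(-30*w), still 0/0.
After 3 applications of L'Hôpital's rule the quotient is (-8*e^(-2*w))/(-30); substituting w = 0 gives 4/15.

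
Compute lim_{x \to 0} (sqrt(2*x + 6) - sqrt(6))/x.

√(6)/6

A 0/0 form; rationalise with √(6 + 2x) + √6. This collapses the numerator to 2x, leaving 2/(√(6 + 2x) + √6) → 2/(2√6) = √(6)/6.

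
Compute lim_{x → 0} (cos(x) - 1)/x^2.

Direct substitution gives 0/0.
Apply L'Hôpital: lim (-sin(x))/(2*x), still 0/0.
After 2 applications of L'Hôpital's rule the quotient is (-cos(x))/(2); substituting x = 0 gives -1/2.

-1/2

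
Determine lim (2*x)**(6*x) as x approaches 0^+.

1

Base → 0⁺ and exponent → 0⁺: a 0^0 form.
Take logs: 6x·ln(2x). This is 0·(−∞); rewriting as ln(2x)/(1/(6x)) and applying L'Hôpital gives 0.
Hence the limit is e^0 = 1.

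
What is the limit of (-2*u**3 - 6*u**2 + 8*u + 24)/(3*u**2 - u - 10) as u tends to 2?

Since u = 2 makes numerator and denominator zero, (u - 2) divides both.
Cancelling it gives (-2*u^2 - 10*u - 12)/(3*u + 5); now plug in u = 2 to get -40/11.

-40/11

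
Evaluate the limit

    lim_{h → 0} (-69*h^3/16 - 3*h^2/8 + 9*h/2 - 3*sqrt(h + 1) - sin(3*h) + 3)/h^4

15/128

Substitution gives 0/0; apply L'Hôpital's rule 4 times.
After differentiating numerator and denominator 4 times the quotient is (-81*sin(3*h) + 45/(16*(h + 1)^(7/2)))/(24); at h = 0 this is 15/128.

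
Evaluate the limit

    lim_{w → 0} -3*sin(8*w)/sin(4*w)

-6

Substitution gives 0/0.
Divide numerator and denominator by w: sin(8w)/w → 8 and sin(4w)/w → 4, so the limit is -3·8/4 = -6.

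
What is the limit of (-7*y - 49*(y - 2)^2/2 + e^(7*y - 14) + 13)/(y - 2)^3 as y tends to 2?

343/6

Direct substitution gives 0/0.
Apply L'Hôpital: lim (-49*y + 7*e^(7*y - 14) + 91)/(3*(y - 2)^2), still 0/0.
Apply L'Hôpital: lim (49*e^(7*y - 14) - 49)/(6*y - 12), still 0/0.
After 3 applications of L'Hôpital's rule the quotient is (343*e^(7*y - 14))/(6); substituting y = 2 gives 343/6.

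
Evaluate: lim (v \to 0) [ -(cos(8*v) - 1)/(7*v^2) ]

32/7

Direct substitution gives 0/0.
Apply L'Hôpital: lim (-8*sin(8*v))/(-14*v), still 0/0.
After 2 applications of L'Hôpital's rule the quotient is (-64*cos(8*v))/(-14); substituting v = 0 gives 32/7.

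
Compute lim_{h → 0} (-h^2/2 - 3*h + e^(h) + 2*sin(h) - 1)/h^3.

Substitution gives 0/0; apply L'Hôpital's rule 3 times.
After differentiating numerator and denominator 3 times the quotient is (e^(h) - 2*cos(h))/(6); at h = 0 this is -1/6.

-1/6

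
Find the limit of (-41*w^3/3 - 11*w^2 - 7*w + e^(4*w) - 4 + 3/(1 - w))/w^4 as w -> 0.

Substitution gives 0/0 (the numerator vanishes to order 4).
Expand each term to order w^4: the coefficient of w^4 in e^(4w) is 32/3 and in 3·1/(1 - w) is 3.
Lower-order terms cancel with the polynomial part, so the numerator is (41/3)·w^4 + o(w^4), and the limit is (41/3)/(1) = 41/3.

41/3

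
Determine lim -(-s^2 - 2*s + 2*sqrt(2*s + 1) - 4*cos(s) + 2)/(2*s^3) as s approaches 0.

Substitution gives 0/0; apply L'Hôpital's rule 3 times.
After differentiating numerator and denominator 3 times the quotient is (-4*sin(s) + 6/(2*s + 1)^(5/2))/(-12); at s = 0 this is -1/2.

-1/2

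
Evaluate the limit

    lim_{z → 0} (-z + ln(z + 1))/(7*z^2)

-1/14

Direct substitution gives 0/0.
Apply L'Hôpital: lim (-1 + 1/(z + 1))/(14*z), still 0/0.
After 2 applications of L'Hôpital's rule the quotient is (-1/(z + 1)^2)/(14); substituting z = 0 gives -1/14.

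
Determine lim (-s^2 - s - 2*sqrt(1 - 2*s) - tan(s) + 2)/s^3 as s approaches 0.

2/3

Substitution gives 0/0 (the numerator vanishes to order 3).
Expand each term to order s^3: the coefficient of s^3 in -2·√(1 - 2s) is 1 and in −tan(s) is -1/3.
Lower-order terms cancel with the polynomial part, so the numerator is (2/3)·s^3 + o(s^3), and the limit is (2/3)/(1) = 2/3.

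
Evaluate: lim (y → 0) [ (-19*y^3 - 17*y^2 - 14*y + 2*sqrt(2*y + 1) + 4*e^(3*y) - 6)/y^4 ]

49/4

Substitution gives 0/0; apply L'Hôpital's rule 4 times.
After differentiating numerator and denominator 4 times the quotient is (324*e^(3*y) - 30/(2*y + 1)^(7/2))/(24); at y = 0 this is 49/4.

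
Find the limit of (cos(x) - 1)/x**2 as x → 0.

-1/2

Direct substitution gives 0/0.
Apply L'Hôpital: lim (-sin(x))/(2*x), still 0/0.
After 2 applications of L'Hôpital's rule the quotient is (-cos(x))/(2); substituting x = 0 gives -1/2.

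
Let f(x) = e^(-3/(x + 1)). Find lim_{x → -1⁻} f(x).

∞

As x → -1⁻, -3/(x + 1) → +∞, so e^(-3/(x + 1)) → ∞.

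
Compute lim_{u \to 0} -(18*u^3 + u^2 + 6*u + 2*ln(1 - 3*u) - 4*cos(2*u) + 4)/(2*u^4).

Substitution gives 0/0 (the numerator vanishes to order 4).
Expand each term to order u^4: the coefficient of u^4 in -4·cos(2u) is -8/3 and in 2·ln(1 - 3u) is -81/2.
Lower-order terms cancel with the polynomial part, so the numerator is (-259/6)·u^4 + o(u^4), and the limit is (-259/6)/(-2) = 259/12.

259/12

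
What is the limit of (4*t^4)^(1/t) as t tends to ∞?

1

Base → ∞ and exponent → 0: an ∞^0 form.
Take logs: (1/t)·ln(4·t^4) = (ln 4 + 4·ln t)/t → 0.
So the limit is e^0 = 1.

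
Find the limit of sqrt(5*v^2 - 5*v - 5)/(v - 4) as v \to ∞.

√(5)

For large |v|, √(5*v^2 - 5*v - 5) ≈ √5·|v| and the denominator ≈ v.
Since v → +∞, |v| = v, giving √5/(1) = √(5).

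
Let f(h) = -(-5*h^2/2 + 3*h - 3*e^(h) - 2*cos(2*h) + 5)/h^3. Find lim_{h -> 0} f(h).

1/2

Substitution gives 0/0; apply L'Hôpital's rule 3 times.
After differentiating numerator and denominator 3 times the quotient is (-3*e^(h) - 16*sin(2*h))/(-6); at h = 0 this is 1/2.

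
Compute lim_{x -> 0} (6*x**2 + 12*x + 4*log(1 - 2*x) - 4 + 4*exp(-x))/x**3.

Substitution gives 0/0 (the numerator vanishes to order 3).
Expand each term to order x^3: the coefficient of x^3 in 4·e^(-x) is -2/3 and in 4·ln(1 - 2x) is -32/3.
Lower-order terms cancel with the polynomial part, so the numerator is (-34/3)·x^3 + o(x^3), and the limit is (-34/3)/(1) = -34/3.

-34/3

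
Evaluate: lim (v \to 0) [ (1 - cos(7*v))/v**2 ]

49/2

Substitution gives 0/0.
Use (1 − cos u)/u² → 1/2 with u = 7v: the limit is 7²/(2·1) = 49/2.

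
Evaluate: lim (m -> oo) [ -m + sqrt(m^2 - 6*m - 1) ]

-3

This has the form ∞ − ∞. Multiply and divide by the conjugate √(m^2 - 6*m - 1) + m.
That gives (-6m - 1) / (√(m^2 - 6*m - 1) + m).
Divide numerator and denominator by m: the limit is -6/(2·1) = -3.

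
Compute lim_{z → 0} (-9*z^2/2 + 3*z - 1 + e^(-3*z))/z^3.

-9/2

Direct substitution gives 0/0.
Apply L'Hôpital: lim (-9*z + 3 - 3*e^(-3*z))/(3*z^2), still 0/0.
Apply L'Hôpital: lim (-9 + 9*e^(-3*z))/(6*z), still 0/0.
After 3 applications of L'Hôpital's rule the quotient is (-27*e^(-3*z))/(6); substituting z = 0 gives -9/2.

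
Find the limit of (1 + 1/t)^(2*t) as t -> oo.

The base → 1 and the exponent → ∞: a 1^∞ form.
Take logarithms: (2t)·ln(1 + 1/t). Since ln(1+u) ~ u for small u, this behaves like (2t)·(1/t) → 2.
So the limit is e^(2).

e^(2)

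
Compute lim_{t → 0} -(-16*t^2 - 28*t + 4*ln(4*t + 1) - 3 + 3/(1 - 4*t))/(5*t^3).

Substitution gives 0/0; apply L'Hôpital's rule 3 times.
After differentiating numerator and denominator 3 times the quotient is (512/(4*t + 1)^3 + 1152/(4*t - 1)^4)/(-30); at t = 0 this is -832/15.

-832/15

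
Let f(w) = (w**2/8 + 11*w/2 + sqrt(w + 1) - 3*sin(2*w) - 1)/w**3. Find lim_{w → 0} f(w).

Substitution gives 0/0; apply L'Hôpital's rule 3 times.
After differentiating numerator and denominator 3 times the quotient is (24*cos(2*w) + 3/(8*(w + 1)^(5/2)))/(6); at w = 0 this is 65/16.

65/16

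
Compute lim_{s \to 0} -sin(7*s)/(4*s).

-7/4

Substitution gives 0/0.
Write it as (7/(-4))·sin(7s)/(7s); since sin(u)/u → 1, the limit is -7/4.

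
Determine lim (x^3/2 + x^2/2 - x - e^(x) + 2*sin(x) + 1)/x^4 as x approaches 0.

-1/24

Substitution gives 0/0 (the numerator vanishes to order 4).
Expand each term to order x^4: the coefficient of x^4 in 2·sin(x) is 0 and in −e^(x) is -1/24.
Lower-order terms cancel with the polynomial part, so the numerator is (-1/24)·x^4 + o(x^4), and the limit is (-1/24)/(1) = -1/24.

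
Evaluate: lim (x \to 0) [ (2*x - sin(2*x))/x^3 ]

4/3

Direct substitution gives 0/0.
Apply L'Hôpital: lim (2 - 2*cos(2*x))/(3*x^2), still 0/0.
Apply L'Hôpital: lim (4*sin(2*x))/(6*x), still 0/0.
After 3 applications of L'Hôpital's rule the quotient is (8*cos(2*x))/(6); substituting x = 0 gives 4/3.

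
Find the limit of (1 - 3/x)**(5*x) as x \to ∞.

e^(-15)

Write it as [(1 - 3/x)^x]^(5) · (1 - 3/x)^(0). The bracketed term tends to e^(-3) and the second factor to 1, so the limit is e^(-15).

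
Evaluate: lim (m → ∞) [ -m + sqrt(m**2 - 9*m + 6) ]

-9/2

An ∞ − ∞ form. Rationalising with the conjugate, the difference becomes (-9m + 6) / (√(m^2 - 9*m + 6) + m).
For large m the denominator behaves like 2·m, so the quotient tends to -9/2 = -9/2.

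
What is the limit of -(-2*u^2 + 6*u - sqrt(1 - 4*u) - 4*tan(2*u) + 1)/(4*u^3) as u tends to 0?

5/3

Substitution gives 0/0 (the numerator vanishes to order 3).
Expand each term to order u^3: the coefficient of u^3 in -4·tan(2u) is -32/3 and in −√(1 - 4u) is 4.
Lower-order terms cancel with the polynomial part, so the numerator is (-20/3)·u^3 + o(u^3), and the limit is (-20/3)/(-4) = 5/3.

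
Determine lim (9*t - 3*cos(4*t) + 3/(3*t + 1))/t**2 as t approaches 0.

Substitution gives 0/0 (the numerator vanishes to order 2).
Expand each term to order t^2: the coefficient of t^2 in -3·cos(4t) is 24 and in 3·1/(1 + 3t) is 27.
Lower-order terms cancel with the polynomial part, so the numerator is (51)·t^2 + o(t^2), and the limit is (51)/(1) = 51.

51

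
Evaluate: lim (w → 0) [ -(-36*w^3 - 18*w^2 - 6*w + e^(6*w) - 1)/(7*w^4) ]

-54/7

Direct substitution gives 0/0.
Apply L'Hôpital: lim (-108*w^2 - 36*w + 6*e^(6*w) - 6)/(-28*w^3), still 0/0.
Apply L'Hôpital: lim (-216*w + 36*e^(6*w) - 36)/(-84*w^2), still 0/0.
Apply L'Hôpital: lim (216*e^(6*w) - 216)/(-168*w), still 0/0.
After 4 applications of L'Hôpital's rule the quotient is (1296*e^(6*w))/(-168); substituting w = 0 gives -54/7.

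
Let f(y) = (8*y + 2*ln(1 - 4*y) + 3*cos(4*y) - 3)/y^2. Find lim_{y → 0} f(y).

-40

Substitution gives 0/0; apply L'Hôpital's rule 2 times.
After differentiating numerator and denominator 2 times the quotient is (-48*cos(4*y) - 32/(4*y - 1)^2)/(2); at y = 0 this is -40.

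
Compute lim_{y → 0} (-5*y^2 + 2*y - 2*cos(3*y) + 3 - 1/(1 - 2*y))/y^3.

-8

Substitution gives 0/0 (the numerator vanishes to order 3).
Expand each term to order y^3: the coefficient of y^3 in −1/(1 - 2y) is -8 and in -2·cos(3y) is 0.
Lower-order terms cancel with the polynomial part, so the numerator is (-8)·y^3 + o(y^3), and the limit is (-8)/(1) = -8.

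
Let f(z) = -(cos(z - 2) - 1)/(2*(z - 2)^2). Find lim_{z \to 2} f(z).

Direct substitution gives 0/0.
Apply L'Hôpital: lim (-sin(z - 2))/(8 - 4*z), still 0/0.
After 2 applications of L'Hôpital's rule the quotient is (-cos(z - 2))/(-4); substituting z = 2 gives 1/4.

1/4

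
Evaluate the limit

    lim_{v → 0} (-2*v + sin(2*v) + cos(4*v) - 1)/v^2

-8

Substitution gives 0/0; apply L'Hôpital's rule 2 times.
After differentiating numerator and denominator 2 times the quotient is (-4*sin(2*v) - 16*cos(4*v))/(2); at v = 0 this is -8.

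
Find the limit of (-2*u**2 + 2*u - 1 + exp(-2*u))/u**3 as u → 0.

Direct substitution gives 0/0.
Apply L'Hôpital: lim (-4*u + 2 - 2*e^(-2*u))/(3*u^2), still 0/0.
Apply L'Hôpital: lim (-4 + 4*e^(-2*u))/(6*u), still 0/0.
After 3 applications of L'Hôpital's rule the quotient is (-8*e^(-2*u))/(6); substituting u = 0 gives -4/3.

-4/3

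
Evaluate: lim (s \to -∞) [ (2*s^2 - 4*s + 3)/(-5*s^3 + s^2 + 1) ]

0

The denominator has degree 3 and the numerator degree 2. Dividing numerator and denominator by s^3 sends every term to 0 except the leading denominator term, so the limit is 0.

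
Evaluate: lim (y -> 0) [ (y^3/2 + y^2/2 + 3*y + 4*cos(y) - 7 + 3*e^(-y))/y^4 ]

Substitution gives 0/0 (the numerator vanishes to order 4).
Expand each term to order y^4: the coefficient of y^4 in 3·e^(-y) is 1/8 and in 4·cos(y) is 1/6.
Lower-order terms cancel with the polynomial part, so the numerator is (7/24)·y^4 + o(y^4), and the limit is (7/24)/(1) = 7/24.

7/24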